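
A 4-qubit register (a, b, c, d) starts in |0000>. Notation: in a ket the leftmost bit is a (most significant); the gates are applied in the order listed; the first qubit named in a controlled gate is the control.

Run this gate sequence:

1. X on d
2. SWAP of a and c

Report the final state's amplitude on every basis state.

The final amplitudes are 1 on |0001>, and 0 on every other basis state.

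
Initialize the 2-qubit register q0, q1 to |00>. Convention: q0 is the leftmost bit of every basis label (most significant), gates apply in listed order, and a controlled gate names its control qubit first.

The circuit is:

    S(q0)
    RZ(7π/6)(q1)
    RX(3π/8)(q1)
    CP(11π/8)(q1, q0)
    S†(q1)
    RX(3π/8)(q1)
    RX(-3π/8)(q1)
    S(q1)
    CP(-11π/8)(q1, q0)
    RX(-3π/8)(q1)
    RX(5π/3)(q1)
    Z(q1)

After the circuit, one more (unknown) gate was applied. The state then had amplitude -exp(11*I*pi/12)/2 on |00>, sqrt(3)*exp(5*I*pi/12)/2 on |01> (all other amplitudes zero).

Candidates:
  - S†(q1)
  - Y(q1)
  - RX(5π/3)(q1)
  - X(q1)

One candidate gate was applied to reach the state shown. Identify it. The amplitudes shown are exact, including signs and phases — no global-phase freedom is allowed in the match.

The unique candidate consistent with the amplitudes is X(q1).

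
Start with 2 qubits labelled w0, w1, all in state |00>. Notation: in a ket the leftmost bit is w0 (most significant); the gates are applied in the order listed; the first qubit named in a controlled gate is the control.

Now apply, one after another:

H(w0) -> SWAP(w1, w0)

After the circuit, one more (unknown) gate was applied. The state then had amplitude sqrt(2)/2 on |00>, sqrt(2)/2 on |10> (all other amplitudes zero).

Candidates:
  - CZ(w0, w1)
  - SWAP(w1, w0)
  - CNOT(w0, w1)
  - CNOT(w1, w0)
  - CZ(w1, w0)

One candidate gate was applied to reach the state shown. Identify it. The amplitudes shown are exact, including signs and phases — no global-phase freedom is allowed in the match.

The applied gate was SWAP(w1, w0).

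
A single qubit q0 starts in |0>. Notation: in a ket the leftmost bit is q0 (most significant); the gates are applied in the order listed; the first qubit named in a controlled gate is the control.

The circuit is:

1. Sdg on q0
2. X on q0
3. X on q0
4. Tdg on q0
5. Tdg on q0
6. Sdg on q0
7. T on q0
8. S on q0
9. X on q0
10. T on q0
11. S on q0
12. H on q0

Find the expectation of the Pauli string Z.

The expectation value of Z is 0.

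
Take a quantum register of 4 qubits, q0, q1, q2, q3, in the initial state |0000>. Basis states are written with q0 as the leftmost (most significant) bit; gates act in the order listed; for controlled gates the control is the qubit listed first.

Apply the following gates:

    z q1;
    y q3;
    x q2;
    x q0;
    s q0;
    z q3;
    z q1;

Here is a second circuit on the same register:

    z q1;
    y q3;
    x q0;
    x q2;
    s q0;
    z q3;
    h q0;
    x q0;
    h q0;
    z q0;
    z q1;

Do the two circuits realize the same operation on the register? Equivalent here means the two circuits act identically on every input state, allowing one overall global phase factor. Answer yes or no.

Yes, they are equivalent — the unitaries differ by at most a global phase.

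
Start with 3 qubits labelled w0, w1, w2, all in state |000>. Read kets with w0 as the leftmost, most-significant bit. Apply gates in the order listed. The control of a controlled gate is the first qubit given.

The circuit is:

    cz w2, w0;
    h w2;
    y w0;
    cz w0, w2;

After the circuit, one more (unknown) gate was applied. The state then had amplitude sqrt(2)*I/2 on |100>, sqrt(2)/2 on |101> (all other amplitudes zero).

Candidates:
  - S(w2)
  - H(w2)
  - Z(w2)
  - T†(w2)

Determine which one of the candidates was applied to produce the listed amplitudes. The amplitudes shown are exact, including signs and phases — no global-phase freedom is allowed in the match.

The applied gate was S(w2).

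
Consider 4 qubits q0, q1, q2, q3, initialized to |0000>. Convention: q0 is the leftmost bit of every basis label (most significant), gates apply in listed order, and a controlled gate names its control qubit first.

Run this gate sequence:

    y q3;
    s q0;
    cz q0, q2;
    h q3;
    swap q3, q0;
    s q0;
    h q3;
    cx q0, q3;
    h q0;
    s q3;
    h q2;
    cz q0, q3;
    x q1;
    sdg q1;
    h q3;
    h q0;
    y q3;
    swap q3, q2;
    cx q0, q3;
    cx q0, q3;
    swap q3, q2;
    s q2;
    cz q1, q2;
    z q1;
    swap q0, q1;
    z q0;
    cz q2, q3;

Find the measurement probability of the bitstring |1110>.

The probability of measuring |1110> is 1/4. Key observation: the block from step 18 through step 21 cancels to the identity and can be dropped.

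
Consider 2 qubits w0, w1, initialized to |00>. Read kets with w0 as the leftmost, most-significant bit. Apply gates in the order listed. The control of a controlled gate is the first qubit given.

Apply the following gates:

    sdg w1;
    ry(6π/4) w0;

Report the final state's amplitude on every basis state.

The resulting statevector has amplitude -sqrt(2)/2 on |00>, 0 on |01>, sqrt(2)/2 on |10>, 0 on |11>.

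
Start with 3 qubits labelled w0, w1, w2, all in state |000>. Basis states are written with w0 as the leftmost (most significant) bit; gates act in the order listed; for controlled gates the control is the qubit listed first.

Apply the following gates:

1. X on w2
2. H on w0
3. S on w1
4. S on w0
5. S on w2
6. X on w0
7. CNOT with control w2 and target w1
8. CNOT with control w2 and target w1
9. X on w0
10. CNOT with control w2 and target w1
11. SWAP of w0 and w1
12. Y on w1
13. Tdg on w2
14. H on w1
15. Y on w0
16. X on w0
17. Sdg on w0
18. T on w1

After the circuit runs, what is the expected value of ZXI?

The observable ZXI averages to -sqrt(2)/2. Key observation: gates 6-9 undo each other exactly, leaving only the rest of the circuit to track.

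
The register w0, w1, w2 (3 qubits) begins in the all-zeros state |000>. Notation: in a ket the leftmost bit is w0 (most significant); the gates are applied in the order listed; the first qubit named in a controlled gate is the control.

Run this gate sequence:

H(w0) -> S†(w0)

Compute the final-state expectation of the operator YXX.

In the final state, YXX has expectation 0.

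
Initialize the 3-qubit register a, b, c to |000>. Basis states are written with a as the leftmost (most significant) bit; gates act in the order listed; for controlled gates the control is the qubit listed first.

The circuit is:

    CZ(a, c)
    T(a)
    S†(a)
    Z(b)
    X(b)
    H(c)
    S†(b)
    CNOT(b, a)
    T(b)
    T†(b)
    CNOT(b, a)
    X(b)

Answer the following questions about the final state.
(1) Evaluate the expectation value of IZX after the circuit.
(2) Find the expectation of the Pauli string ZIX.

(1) In the final state, IZX has expectation 1. Key observation: the block from step 8 through step 11 cancels to the identity and can be dropped.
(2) The observable ZIX averages to 1.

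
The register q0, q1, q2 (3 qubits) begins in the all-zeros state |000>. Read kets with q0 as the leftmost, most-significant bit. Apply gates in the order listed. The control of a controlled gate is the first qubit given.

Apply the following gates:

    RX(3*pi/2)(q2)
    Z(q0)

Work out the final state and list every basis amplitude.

The resulting statevector has amplitude -sqrt(2)/2 on |000>, -sqrt(2)*I/2 on |001>, and 0 on every other basis state.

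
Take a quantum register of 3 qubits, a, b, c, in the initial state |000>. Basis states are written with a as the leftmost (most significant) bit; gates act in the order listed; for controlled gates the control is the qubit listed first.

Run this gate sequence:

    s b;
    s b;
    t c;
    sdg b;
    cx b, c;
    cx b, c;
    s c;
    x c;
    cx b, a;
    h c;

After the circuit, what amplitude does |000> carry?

The amplitude on |000> is sqrt(2)/2. Key observation: steps 5-6 multiply out to the identity, so the circuit reduces to the remaining gates.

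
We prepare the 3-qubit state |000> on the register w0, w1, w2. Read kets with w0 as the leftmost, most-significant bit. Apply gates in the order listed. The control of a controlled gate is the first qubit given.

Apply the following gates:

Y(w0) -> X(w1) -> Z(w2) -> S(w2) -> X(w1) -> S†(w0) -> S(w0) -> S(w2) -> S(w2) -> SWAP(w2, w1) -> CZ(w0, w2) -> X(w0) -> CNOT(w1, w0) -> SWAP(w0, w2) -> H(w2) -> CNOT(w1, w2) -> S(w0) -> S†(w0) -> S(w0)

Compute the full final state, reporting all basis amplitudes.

The resulting statevector has amplitude sqrt(2)*I/2 on |000>, sqrt(2)*I/2 on |001>, and 0 on every other basis state. Key observation: gates 17-18 undo each other exactly, leaving only the rest of the circuit to track.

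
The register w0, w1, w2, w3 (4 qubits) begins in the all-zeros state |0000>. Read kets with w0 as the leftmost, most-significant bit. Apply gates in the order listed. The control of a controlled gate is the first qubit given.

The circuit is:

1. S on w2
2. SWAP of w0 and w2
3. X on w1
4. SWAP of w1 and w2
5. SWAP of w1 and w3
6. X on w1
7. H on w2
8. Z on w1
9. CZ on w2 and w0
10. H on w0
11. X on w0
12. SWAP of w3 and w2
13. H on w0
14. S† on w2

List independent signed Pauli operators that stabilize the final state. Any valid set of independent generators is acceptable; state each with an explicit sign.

One valid set of independent stabilizer generators is -IIIX, +ZIII, -IZII, +IIZI (any independent generating set of the same group is equally correct).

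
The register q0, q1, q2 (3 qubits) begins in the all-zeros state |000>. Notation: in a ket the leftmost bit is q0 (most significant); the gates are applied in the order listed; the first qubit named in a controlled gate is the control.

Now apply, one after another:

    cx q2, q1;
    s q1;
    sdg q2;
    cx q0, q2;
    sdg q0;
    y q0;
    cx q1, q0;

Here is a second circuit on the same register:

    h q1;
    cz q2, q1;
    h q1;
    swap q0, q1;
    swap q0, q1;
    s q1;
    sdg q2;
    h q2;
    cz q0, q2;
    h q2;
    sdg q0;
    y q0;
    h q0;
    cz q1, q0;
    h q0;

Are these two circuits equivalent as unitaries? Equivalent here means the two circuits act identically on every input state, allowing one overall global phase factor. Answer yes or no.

Yes: on every input state the two circuits agree up to one overall phase factor.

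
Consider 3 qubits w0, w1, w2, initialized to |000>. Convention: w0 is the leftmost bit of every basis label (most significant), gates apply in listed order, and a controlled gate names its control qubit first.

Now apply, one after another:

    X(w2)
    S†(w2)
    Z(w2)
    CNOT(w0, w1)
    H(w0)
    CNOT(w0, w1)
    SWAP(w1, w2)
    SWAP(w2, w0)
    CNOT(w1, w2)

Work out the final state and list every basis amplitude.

The resulting statevector has amplitude sqrt(2)*I/2 on |011>, sqrt(2)*I/2 on |110>, and 0 on every other basis state.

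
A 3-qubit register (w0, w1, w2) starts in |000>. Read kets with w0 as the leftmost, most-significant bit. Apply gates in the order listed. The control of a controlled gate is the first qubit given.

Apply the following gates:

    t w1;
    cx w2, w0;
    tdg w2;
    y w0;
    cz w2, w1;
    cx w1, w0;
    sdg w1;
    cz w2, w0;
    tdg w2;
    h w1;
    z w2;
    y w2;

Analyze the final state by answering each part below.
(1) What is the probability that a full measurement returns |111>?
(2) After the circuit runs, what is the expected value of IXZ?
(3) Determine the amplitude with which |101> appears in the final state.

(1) Outcome |111> occurs with probability 1/2.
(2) The expectation value of IXZ is -1.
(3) The amplitude on |101> is -sqrt(2)/2.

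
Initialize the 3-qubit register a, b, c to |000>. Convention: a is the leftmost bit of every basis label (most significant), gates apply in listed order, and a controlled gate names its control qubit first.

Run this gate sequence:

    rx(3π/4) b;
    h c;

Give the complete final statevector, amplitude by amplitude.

After the circuit, the state carries amplitude sqrt(4 - 2*sqrt(2))/4 on |000>, sqrt(4 - 2*sqrt(2))/4 on |001>, -I*sqrt(2*sqrt(2) + 4)/4 on |010>, -I*sqrt(2*sqrt(2) + 4)/4 on |011>, 0 on |100>, 0 on |101>, 0 on |110>, 0 on |111>.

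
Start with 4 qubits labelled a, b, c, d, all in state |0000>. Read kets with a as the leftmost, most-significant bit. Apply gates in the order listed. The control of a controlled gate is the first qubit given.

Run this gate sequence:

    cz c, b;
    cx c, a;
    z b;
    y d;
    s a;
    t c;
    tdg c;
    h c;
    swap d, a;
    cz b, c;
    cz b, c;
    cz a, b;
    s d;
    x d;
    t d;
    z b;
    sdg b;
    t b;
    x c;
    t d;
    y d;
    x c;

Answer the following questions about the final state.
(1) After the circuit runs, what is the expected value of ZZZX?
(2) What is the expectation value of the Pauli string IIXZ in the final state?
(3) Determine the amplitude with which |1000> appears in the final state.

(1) The expectation value of ZZZX is 0. Key observation: steps 10-11 multiply out to the identity, so the circuit reduces to the remaining gates.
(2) In the final state, IIXZ has expectation 1.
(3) The final state's coefficient on |1000> equals sqrt(2)*I/2.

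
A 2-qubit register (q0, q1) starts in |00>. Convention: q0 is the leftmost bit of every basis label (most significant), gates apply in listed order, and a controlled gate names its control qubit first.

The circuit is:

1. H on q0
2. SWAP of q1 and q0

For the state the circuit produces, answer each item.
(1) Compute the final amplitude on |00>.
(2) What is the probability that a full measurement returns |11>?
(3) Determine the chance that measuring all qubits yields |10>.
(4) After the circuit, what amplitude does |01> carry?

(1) |00> carries amplitude sqrt(2)/2 in the final state.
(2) The probability of measuring |11> is 0.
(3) A full measurement returns |10> with probability 0.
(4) The final state's coefficient on |01> equals sqrt(2)/2.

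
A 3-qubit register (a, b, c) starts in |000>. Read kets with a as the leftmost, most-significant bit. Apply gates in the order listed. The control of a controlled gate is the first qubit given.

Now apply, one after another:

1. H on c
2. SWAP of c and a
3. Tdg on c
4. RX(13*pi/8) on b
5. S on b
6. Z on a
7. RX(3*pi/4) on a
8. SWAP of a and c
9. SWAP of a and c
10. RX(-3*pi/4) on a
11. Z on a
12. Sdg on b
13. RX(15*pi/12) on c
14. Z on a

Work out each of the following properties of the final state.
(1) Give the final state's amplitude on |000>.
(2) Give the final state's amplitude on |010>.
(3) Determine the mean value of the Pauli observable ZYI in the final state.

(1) The amplitude on |000> is sqrt(4 - 2*sqrt(2))*cos(3*pi/16)/4. Key observation: steps 5-12 multiply out to the identity, so the circuit reduces to the remaining gates.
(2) The amplitude on |010> is I*sqrt(4 - 2*sqrt(2))*sin(3*pi/16)/4.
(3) The expectation value of ZYI is 0.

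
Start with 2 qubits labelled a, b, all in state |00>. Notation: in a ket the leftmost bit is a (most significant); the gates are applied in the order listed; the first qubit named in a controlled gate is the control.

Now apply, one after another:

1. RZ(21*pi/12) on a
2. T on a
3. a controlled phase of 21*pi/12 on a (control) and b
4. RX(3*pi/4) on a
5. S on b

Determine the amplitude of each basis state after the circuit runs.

The resulting statevector has amplitude -sqrt(2 - sqrt(2))*exp(I*pi/8)/2 on |00>, 0 on |01>, sqrt(sqrt(2) + 2)*exp(5*I*pi/8)/2 on |10>, 0 on |11>.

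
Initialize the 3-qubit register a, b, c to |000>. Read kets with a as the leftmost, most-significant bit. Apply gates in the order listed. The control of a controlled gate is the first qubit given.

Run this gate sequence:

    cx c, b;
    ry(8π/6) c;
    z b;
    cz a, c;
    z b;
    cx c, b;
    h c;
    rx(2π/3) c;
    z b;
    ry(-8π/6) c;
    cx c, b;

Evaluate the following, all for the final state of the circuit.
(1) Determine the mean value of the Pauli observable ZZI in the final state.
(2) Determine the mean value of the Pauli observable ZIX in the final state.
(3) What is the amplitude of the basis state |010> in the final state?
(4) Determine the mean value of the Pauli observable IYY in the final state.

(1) The observable ZZI averages to -sqrt(3)/2.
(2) In the final state, ZIX has expectation -3/8.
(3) The final state's coefficient on |010> equals (1 - I)*(3*sqrt(2)*I + sqrt(6)*(-1 + 2*I))/16.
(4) The expectation value of IYY is 1/2.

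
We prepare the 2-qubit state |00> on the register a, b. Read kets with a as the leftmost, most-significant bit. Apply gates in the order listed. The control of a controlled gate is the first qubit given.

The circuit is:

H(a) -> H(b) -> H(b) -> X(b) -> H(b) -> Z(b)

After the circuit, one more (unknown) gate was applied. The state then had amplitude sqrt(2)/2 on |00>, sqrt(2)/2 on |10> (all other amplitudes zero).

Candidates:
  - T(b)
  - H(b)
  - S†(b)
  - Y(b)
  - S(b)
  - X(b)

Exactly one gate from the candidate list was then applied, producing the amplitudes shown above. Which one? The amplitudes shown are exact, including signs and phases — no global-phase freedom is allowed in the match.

The applied gate was H(b).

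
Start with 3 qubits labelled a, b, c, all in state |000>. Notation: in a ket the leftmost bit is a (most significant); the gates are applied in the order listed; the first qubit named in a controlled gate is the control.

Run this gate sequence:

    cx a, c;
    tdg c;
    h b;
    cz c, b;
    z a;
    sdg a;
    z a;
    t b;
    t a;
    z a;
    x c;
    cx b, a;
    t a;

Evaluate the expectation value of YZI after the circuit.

The expectation value of YZI is 0.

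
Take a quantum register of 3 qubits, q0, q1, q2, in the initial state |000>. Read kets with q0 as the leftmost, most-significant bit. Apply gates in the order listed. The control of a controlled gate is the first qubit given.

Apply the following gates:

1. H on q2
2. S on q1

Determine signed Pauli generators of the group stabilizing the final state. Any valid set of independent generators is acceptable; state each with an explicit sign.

The stabilizer group can be generated by +IIX, +ZII, +IZI, among other valid generating sets.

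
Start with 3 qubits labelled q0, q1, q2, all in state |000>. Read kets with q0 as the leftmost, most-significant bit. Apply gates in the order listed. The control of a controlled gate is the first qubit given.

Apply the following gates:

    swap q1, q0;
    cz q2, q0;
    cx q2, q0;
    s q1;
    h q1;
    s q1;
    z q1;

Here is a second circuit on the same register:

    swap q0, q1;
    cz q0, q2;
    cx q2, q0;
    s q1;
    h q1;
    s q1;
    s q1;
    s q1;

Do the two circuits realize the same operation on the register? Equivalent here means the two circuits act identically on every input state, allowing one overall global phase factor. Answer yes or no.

Yes — the two circuits implement the same unitary up to a global phase.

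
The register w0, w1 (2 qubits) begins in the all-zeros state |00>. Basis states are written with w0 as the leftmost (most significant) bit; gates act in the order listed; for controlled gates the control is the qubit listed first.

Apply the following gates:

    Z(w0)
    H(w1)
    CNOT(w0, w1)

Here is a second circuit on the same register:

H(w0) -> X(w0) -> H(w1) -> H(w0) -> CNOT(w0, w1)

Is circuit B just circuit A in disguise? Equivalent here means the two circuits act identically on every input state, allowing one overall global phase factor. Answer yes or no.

Yes, they are equivalent — the unitaries differ by at most a global phase.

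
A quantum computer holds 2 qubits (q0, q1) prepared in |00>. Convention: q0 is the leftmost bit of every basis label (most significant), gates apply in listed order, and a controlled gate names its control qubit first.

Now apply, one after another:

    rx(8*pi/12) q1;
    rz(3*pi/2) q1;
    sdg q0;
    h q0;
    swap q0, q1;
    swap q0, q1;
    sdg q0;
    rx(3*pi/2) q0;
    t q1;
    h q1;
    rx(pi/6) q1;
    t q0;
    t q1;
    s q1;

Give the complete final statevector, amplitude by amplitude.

The final amplitudes are (1 + sqrt(3) + (-3 + sqrt(3) + sqrt(3)*I + 3*I)*exp(3*I*pi/4) - sqrt(3)*I + I)*exp(I*pi/4)/8 on |00>, -1/8 - 3*exp(I*pi/4)/8 - 3*exp(3*I*pi/4)/8 - sqrt(3)*exp(I*pi/4)/8 - I/8 + sqrt(3)*exp(3*I*pi/4)/8 - sqrt(3)*(1 - I)/8 on |01>, 0 on |10>, 0 on |11>.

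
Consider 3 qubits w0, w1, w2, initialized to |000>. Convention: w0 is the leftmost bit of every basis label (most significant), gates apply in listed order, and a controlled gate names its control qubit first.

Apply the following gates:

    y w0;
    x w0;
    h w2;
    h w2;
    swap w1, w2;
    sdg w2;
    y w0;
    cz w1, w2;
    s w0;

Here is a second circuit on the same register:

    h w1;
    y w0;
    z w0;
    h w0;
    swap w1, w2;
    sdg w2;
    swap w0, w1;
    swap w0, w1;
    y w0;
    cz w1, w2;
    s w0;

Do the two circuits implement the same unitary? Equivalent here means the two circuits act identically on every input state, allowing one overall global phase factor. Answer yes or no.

No — the two circuits implement different unitaries, even allowing a global phase.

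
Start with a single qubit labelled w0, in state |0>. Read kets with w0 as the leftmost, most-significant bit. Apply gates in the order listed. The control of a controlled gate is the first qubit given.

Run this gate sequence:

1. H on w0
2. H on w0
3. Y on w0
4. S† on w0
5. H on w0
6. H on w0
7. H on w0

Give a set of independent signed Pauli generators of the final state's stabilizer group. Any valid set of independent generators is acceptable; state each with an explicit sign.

One valid set of independent stabilizer generators is -X (any independent generating set of the same group is equally correct).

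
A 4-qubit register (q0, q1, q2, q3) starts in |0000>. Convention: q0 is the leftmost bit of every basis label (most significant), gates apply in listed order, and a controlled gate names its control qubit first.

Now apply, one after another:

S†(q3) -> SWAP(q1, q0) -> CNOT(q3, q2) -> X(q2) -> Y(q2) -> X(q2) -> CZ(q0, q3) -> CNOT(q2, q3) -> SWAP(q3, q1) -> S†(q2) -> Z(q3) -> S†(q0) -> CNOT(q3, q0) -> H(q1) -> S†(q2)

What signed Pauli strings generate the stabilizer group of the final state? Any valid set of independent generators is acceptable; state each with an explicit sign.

The final state is stabilized by the group generated by -IXII, +ZIII, -IIZI, +IIIZ; other independent generating sets are equally valid.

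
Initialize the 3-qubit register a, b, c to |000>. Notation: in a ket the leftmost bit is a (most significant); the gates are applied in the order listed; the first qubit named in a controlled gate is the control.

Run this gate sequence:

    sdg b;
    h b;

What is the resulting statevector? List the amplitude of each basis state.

The resulting statevector has amplitude sqrt(2)/2 on |000>, sqrt(2)/2 on |010>, and 0 on every other basis state.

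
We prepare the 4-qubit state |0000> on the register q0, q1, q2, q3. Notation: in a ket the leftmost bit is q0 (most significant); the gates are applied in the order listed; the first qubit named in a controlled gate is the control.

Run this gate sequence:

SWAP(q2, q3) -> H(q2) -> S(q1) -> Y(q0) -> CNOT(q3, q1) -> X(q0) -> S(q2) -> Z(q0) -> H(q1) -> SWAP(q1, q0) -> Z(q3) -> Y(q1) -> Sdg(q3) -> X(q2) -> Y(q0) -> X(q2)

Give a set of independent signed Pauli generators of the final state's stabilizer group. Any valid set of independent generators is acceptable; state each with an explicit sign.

The final state is stabilized by the group generated by -XIII, +IIYI, -IZII, +IIIZ; other independent generating sets are equally valid.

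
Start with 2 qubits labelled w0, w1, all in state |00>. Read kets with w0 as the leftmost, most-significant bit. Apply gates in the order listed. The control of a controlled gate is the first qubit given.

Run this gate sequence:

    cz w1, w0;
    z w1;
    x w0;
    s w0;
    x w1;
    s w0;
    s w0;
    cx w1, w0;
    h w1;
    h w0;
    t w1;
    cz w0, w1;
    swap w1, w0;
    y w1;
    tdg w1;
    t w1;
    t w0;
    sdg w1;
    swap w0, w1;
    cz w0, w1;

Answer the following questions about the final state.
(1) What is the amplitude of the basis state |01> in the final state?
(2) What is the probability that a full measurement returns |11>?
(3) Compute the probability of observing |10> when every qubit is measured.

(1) |01> carries amplitude -I/2 in the final state.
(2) A full measurement returns |11> with probability 1/4.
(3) A full measurement returns |10> with probability 1/4.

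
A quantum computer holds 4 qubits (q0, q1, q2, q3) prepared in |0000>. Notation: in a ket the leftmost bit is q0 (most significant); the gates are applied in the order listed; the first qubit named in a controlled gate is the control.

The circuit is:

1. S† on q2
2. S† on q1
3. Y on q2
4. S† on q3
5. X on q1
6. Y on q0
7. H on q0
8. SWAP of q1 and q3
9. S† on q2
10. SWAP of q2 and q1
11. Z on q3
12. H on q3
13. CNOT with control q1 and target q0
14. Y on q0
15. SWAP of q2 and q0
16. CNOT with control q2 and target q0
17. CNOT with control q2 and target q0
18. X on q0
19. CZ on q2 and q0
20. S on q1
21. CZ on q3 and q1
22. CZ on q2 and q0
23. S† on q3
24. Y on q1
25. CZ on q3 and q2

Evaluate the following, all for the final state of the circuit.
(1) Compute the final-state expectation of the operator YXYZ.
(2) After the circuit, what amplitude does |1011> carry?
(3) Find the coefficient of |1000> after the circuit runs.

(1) The expectation value of YXYZ is 0. Key observation: steps 16-17 multiply out to the identity, so the circuit reduces to the remaining gates.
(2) The amplitude on |1011> is -I/2.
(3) |1000> carries amplitude -1/2 in the final state.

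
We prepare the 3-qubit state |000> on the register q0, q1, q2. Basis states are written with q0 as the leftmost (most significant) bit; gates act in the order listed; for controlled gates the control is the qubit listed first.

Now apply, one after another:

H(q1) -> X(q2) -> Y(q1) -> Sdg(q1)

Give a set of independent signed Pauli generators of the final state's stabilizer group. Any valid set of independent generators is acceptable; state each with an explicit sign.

The stabilizer group can be generated by +IYI, +ZII, -IIZ, among other valid generating sets.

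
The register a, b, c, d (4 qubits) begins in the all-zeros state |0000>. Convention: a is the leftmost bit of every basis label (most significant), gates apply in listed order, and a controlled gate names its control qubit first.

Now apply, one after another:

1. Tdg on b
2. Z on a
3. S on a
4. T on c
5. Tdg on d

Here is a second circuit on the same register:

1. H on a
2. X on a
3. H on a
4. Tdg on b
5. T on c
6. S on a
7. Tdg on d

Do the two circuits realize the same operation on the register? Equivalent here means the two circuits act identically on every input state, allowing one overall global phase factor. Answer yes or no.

Yes, they are equivalent — the unitaries differ by at most a global phase.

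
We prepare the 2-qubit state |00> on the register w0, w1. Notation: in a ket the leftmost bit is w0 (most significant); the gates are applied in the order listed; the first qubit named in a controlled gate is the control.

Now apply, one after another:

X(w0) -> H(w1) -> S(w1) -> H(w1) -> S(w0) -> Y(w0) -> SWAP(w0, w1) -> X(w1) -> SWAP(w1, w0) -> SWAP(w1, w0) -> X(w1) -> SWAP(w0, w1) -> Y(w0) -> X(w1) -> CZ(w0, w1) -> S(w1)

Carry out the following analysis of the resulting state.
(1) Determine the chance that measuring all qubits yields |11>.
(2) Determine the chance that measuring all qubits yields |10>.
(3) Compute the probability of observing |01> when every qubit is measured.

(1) The probability of measuring |11> is 1/2. Key observation: gates 6-13 undo each other exactly, leaving only the rest of the circuit to track.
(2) A full measurement returns |10> with probability 1/2.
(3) A full measurement returns |01> with probability 0.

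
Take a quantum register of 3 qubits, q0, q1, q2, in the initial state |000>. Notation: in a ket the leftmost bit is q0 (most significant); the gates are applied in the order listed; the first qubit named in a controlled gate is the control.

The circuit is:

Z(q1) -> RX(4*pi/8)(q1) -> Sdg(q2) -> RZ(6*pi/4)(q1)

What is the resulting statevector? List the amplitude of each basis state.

The final amplitudes are -sqrt(2)*exp(I*pi/4)/2 on |000>, sqrt(2)*exp(I*pi/4)/2 on |010>, and 0 on every other basis state.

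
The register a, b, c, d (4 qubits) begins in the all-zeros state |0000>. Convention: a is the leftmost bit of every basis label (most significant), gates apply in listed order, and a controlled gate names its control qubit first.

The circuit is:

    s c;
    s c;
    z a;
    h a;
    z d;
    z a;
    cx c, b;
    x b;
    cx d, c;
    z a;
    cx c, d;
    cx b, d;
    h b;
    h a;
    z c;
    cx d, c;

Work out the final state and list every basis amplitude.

The resulting statevector has amplitude sqrt(2)/2 on |0011>, -sqrt(2)/2 on |0111>, and 0 on every other basis state.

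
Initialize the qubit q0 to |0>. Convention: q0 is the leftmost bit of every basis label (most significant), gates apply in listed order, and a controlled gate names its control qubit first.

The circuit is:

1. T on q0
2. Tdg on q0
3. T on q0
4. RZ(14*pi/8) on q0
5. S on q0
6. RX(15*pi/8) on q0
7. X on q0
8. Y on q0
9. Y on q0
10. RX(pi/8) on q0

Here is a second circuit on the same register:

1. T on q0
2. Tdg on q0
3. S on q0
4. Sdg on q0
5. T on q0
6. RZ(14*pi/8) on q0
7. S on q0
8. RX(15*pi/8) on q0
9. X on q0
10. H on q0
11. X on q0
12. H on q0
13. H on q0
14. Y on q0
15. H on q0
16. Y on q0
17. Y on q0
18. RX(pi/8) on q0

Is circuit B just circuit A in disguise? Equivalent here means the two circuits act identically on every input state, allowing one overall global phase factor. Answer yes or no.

No: there is an input state on which the two circuits produce genuinely different outputs (not merely differing by a phase).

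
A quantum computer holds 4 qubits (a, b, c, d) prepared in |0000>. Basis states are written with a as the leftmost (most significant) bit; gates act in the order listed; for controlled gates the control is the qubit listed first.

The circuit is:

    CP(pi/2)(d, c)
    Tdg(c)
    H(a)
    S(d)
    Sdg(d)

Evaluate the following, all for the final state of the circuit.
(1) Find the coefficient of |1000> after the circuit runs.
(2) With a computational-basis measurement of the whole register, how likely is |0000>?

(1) |1000> carries amplitude sqrt(2)/2 in the final state. Key observation: gates 4-5 undo each other exactly, leaving only the rest of the circuit to track.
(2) Outcome |0000> occurs with probability 1/2.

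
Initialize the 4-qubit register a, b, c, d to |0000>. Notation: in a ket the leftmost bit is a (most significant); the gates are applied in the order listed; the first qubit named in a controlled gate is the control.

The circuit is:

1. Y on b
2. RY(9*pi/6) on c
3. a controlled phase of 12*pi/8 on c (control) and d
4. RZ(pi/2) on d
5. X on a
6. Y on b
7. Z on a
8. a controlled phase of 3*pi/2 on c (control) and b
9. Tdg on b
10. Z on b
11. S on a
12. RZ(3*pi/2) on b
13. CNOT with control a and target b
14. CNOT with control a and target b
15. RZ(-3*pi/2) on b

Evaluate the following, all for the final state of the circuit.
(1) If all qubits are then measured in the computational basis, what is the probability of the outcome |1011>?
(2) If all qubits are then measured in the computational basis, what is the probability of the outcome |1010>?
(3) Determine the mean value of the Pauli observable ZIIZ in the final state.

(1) The probability of measuring |1011> is 0. Key observation: the block from step 12 through step 15 cancels to the identity and can be dropped.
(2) A full measurement returns |1010> with probability 1/2.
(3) The observable ZIIZ averages to -1.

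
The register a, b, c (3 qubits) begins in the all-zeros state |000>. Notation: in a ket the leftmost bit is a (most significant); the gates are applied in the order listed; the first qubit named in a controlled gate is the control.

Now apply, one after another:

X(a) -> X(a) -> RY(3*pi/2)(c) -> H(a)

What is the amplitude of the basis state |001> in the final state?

The final state's coefficient on |001> equals 1/2. Key observation: the block from step 1 through step 2 cancels to the identity and can be dropped.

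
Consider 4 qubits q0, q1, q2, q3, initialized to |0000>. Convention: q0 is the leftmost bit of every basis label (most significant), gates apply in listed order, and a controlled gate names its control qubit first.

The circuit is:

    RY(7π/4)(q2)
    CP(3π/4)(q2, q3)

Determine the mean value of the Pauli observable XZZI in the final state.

In the final state, XZZI has expectation 0.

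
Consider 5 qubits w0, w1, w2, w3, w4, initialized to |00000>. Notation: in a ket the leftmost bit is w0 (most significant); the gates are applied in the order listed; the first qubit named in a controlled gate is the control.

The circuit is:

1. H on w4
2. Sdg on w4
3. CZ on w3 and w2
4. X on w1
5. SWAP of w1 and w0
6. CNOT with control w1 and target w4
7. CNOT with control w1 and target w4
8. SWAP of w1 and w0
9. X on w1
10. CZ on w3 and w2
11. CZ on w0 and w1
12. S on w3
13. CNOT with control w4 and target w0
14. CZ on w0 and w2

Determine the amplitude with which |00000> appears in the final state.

The final state's coefficient on |00000> equals sqrt(2)/2. Key observation: steps 3-10 multiply out to the identity, so the circuit reduces to the remaining gates.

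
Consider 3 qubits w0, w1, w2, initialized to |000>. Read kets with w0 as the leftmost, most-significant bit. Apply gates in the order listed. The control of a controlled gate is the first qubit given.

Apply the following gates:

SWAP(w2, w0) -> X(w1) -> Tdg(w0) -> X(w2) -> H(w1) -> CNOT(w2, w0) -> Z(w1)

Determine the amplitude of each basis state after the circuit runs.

After the circuit, the state carries amplitude sqrt(2)/2 on |101>, sqrt(2)/2 on |111>, and 0 on every other basis state.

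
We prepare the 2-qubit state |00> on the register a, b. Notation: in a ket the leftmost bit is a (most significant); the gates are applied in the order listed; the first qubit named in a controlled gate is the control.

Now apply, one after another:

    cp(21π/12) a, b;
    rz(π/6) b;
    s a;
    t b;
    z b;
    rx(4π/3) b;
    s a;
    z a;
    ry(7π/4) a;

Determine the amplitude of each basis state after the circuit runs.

The final amplitudes are -sqrt(sqrt(2) + 2)*exp(11*I*pi/12)/4 on |00>, sqrt(3*sqrt(2) + 6)*exp(5*I*pi/12)/4 on |01>, sqrt(2 - sqrt(2))*exp(11*I*pi/12)/4 on |10>, -sqrt(6 - 3*sqrt(2))*exp(5*I*pi/12)/4 on |11>.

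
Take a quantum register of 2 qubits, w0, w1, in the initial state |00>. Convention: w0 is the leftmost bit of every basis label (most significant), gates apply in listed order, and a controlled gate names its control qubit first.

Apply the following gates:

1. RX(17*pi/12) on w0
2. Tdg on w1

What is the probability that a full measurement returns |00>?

Outcome |00> occurs with probability -sqrt(6)/8 + sqrt(2)/8 + 1/2.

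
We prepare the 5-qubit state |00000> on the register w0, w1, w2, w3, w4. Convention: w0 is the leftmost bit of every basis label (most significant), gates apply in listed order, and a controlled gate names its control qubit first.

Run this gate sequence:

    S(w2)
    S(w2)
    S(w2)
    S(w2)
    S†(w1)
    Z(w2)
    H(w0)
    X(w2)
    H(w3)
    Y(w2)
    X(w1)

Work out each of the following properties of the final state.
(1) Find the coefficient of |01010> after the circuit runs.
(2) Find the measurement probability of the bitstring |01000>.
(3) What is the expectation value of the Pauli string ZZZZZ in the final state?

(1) The amplitude on |01010> is -I/2.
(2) The probability of measuring |01000> is 1/4.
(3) In the final state, ZZZZZ has expectation 0.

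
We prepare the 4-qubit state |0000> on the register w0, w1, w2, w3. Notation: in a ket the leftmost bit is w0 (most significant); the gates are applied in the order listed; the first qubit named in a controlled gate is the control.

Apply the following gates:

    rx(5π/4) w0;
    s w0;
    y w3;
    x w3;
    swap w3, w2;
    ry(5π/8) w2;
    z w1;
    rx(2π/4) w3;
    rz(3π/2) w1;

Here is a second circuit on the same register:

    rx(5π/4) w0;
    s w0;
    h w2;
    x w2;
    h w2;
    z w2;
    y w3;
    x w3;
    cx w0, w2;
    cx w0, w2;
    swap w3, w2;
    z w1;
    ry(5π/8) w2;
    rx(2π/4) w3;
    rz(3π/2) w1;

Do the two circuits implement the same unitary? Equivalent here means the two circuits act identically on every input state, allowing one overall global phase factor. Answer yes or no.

Yes: on every input state the two circuits agree up to one overall phase factor.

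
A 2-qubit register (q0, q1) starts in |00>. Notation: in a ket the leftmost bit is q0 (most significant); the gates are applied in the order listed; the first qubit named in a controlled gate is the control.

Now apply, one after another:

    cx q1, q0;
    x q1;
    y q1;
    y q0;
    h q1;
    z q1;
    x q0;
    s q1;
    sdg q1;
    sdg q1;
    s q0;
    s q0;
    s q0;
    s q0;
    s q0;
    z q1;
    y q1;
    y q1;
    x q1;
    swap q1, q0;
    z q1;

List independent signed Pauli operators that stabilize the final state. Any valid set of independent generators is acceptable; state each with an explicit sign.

One valid set of independent stabilizer generators is +YI, +IZ (any independent generating set of the same group is equally correct).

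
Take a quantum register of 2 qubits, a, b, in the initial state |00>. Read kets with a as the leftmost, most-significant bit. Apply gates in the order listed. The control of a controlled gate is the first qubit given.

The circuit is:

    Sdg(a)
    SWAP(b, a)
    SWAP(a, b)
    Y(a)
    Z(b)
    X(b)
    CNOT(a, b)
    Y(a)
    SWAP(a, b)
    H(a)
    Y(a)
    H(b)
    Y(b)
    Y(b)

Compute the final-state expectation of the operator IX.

The observable IX averages to 1.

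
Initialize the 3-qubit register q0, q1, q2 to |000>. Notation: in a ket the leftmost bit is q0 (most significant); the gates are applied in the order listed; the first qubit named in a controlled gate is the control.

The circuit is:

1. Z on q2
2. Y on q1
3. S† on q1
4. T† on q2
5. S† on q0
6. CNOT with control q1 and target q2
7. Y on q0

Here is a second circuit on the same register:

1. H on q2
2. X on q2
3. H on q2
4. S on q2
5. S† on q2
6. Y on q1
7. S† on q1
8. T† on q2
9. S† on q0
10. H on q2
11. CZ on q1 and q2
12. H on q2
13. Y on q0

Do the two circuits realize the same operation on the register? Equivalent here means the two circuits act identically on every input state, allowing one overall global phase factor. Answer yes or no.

Yes — the two circuits implement the same unitary up to a global phase.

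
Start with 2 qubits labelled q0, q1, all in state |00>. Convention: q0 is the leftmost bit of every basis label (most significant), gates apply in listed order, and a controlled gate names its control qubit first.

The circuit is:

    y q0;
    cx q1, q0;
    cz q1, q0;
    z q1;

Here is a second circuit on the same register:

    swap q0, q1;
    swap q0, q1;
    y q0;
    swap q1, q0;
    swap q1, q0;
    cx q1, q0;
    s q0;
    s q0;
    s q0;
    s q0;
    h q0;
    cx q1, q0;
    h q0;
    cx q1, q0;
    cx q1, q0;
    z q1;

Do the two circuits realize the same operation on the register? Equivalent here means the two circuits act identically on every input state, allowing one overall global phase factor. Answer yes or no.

Yes, they are equivalent — the unitaries differ by at most a global phase.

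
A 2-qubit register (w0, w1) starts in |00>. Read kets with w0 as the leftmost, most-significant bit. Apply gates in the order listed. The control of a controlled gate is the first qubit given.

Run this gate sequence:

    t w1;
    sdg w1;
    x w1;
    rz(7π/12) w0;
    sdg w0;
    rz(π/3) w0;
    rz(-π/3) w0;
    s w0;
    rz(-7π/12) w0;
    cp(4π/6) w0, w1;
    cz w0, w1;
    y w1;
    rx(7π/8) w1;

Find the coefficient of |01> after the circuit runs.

The final state's coefficient on |01> equals -cos(pi/16). Key observation: the block from step 4 through step 9 cancels to the identity and can be dropped.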